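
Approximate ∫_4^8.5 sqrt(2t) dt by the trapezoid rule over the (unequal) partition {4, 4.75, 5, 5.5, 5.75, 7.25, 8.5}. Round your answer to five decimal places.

15.81141

Subinterval widths: 0.75, 0.25, 0.5, 0.25, 1.5, 1.25.
f(4) ≈ 2.82843, f(4.75) ≈ 3.08221, f(5) ≈ 3.16228, f(5.5) ≈ 3.31662, f(5.75) ≈ 3.39116, f(7.25) ≈ 3.80789, f(8.5) ≈ 4.12311.
On each subinterval the trapezoid contributes (Δt_i/2)·[f(t_{i-1}) + f(t_i)].
Sum ≈ 15.81141.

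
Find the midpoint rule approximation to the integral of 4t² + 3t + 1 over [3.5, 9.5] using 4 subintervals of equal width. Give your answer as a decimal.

Δt = (9.5 − 3.5)/4 = 1.5.
Midpoints: 4.25, 5.75, 7.25, 8.75.
f(4.25) = 86, f(5.75) = 150.5, f(7.25) = 233, f(8.75) = 333.5.
Sum = Δt · [f(4.25) + f(5.75) + f(7.25) + f(8.75)].
Sum = 1204.5.

1204.5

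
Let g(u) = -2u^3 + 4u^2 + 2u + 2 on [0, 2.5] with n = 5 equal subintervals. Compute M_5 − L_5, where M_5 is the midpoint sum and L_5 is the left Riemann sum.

0.234375

M_5 = 12.734375.
L_5 = 12.5.
M_5 − L_5 = 0.234375.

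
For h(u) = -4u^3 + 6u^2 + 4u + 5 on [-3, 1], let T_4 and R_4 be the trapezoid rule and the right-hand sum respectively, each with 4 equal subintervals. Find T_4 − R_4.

T_4 = 152.
R_4 = 80.
T_4 − R_4 = 72.

72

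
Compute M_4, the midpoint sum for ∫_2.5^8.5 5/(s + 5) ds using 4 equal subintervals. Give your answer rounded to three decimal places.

Δs = (8.5 − 2.5)/4 = 1.5.
Midpoints: 3.25, 4.75, 6.25, 7.75.
f(3.25) = 20/33, f(4.75) = 20/39, f(6.25) = 4/9, f(7.75) = 20/51.
Sum = Δs · [f(3.25) + f(4.75) + f(6.25) + f(7.75)].
Sum ≈ 2.933.

2.933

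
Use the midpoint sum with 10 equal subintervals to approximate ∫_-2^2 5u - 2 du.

-8

Δu = (2 − (-2))/10 = 0.4.
Midpoints: -1.8, -1.4, -1, -0.6, -0.2, 0.2, 0.6, 1, 1.4, 1.8.
f(-1.8) = -11, f(-1.4) = -9, f(-1) = -7, f(-0.6) = -5, f(-0.2) = -3, f(0.2) = -1, f(0.6) = 1, f(1) = 3, f(1.4) = 5, f(1.8) = 7.
Sum = Δu · [f(-1.8) + f(-1.4) + f(-1) + ...].
Sum = -8.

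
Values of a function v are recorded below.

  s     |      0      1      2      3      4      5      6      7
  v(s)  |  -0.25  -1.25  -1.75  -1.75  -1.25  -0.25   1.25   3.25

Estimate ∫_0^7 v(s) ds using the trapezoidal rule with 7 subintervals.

Δs = 1.
T_7 = (1/2)·[(-0.25) + 2·(-1.25) + 2·(-1.75) + 2·(-1.75) + 2·(-1.25) + 2·(-0.25) + 2·1.25 + 3.25] = -3.5.

-3.5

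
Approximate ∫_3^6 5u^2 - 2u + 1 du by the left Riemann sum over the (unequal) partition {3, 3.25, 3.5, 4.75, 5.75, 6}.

Subinterval widths: 0.25, 0.25, 1.25, 1, 0.25.
Left endpoints: 3, 3.25, 3.5, 4.75, 5.75.
f(3) = 40, f(3.25) = 47.3125, f(3.5) = 55.25, f(4.75) = 104.3125, f(5.75) = 154.8125.
Sum = Σ Δu_i · f(u_i).
Sum = 233.90625.

233.90625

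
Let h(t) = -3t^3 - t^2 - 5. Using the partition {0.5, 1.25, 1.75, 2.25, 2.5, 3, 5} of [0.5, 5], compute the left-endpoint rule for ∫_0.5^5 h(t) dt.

Subinterval widths: 0.75, 0.5, 0.5, 0.25, 0.5, 2.
Left endpoints: 0.5, 1.25, 1.75, 2.25, 2.5, 3.
h(0.5) = -5.625, h(1.25) = -12.421875, h(1.75) = -24.140625, h(2.25) = -44.234375, h(2.5) = -58.125, h(3) = -95.
Sum = Σ Δt_i · h(t_i).
Sum = -252.62109375.

-252.62109375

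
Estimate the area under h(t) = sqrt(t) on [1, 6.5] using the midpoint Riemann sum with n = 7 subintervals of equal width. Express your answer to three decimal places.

Δt = (6.5 − 1)/7 = 11/14.
Midpoints: 39/28, 61/28, 83/28, 3.75, 127/28, 149/28, 171/28.
h(39/28) ≈ 1.180, h(61/28) ≈ 1.476, h(83/28) ≈ 1.722, h(3.75) ≈ 1.936, h(127/28) ≈ 2.130, h(149/28) ≈ 2.307, h(171/28) ≈ 2.471.
Sum = Δt · [h(39/28) + h(61/28) + h(83/28) + ...].
Sum ≈ 10.389.

10.389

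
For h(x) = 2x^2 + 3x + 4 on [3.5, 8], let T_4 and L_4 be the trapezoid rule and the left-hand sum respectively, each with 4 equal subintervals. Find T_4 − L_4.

T_4 = 410.2734375.
L_4 = 344.4609375.
T_4 − L_4 = 65.8125.

65.8125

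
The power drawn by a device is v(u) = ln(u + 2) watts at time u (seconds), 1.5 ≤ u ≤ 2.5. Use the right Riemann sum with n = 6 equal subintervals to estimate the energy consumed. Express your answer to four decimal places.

Δu = (2.5 − 1.5)/6 = 1/6.
Right endpoints: 5/3, 11/6, 2, 13/6, 7/3, 2.5.
v(5/3) ≈ 1.2993, v(11/6) ≈ 1.3437, v(2) ≈ 1.3863, v(13/6) ≈ 1.4271, v(7/3) ≈ 1.4663, v(2.5) ≈ 1.5041.
Sum = Δu · [v(5/3) + v(11/6) + v(2) + ...].
Sum ≈ 1.4045.

1.4045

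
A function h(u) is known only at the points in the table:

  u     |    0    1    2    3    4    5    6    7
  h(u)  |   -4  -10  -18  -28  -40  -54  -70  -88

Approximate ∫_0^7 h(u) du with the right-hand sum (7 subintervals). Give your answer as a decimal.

Δu = 1.
Sum = 1·[(-10) + (-18) + (-28) + (-40) + (-54) + (-70) + (-88)] = -308.

-308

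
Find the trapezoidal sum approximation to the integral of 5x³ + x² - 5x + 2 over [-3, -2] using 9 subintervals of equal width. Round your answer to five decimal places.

Δx = (-2 − (-3))/9 = 1/9.
f(-3) = -109, f(-26/9) = -69808/729, f(-25/9) = -60917/729, f(-8/3) = -1954/27, f(-23/9) = -45301/729, f(-22/9) = -38516/729, f(-7/3) = -1199/27, f(-20/9) = -26842/729, f(-19/9) = -21893/729, f(-2) = -24.
T_9 = (Δx/2)·[f(x_0) + 2f(x_1) + ... + 2f(x_{8}) + f(x_9)].
Sum ≈ -60.49177.

-60.49177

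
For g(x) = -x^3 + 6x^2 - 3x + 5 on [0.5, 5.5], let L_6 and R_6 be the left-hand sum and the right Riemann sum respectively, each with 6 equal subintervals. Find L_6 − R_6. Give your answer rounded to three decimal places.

1.042

L_6 ≈ 82.53472.
R_6 ≈ 81.49306.
L_6 − R_6 ≈ 1.042.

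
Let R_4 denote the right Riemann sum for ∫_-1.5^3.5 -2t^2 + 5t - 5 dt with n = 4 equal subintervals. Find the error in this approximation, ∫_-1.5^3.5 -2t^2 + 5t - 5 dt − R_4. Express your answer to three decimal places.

Exact integral: ∫_-1.5^3.5 f(t) dt ≈ -30.83333.
R_4 = -30.3125.
Error ≈ -30.83333 − (-30.3125) ≈ -0.521.

-0.521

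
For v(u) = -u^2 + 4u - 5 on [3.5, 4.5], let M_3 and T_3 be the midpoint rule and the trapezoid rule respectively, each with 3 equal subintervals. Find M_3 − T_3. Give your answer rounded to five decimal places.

M_3 ≈ -5.0740741.
T_3 ≈ -5.1018519.
M_3 − T_3 ≈ 0.02778.

0.02778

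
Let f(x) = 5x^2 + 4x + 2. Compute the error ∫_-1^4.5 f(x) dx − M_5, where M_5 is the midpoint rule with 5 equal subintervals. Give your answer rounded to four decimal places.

Exact integral: ∫_-1^4.5 f(x) dx ≈ 203.041667.
M_5 = 200.26875.
Error ≈ 203.041667 − 200.26875 ≈ 2.7729.

2.7729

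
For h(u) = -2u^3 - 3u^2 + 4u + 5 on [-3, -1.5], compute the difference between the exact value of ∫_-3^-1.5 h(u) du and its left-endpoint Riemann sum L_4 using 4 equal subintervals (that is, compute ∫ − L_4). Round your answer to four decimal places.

-4.3066

Exact integral: ∫_-3^-1.5 h(u) du = 8.34375.
L_4 ≈ 12.650391.
Error ≈ 8.34375 − 12.650391 ≈ -4.3066.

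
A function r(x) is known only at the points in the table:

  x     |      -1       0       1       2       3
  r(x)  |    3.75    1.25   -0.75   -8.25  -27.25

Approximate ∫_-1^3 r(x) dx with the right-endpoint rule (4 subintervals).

-35

Δx = 1.
Sum = 1·[1.25 + (-0.75) + (-8.25) + (-27.25)] = -35.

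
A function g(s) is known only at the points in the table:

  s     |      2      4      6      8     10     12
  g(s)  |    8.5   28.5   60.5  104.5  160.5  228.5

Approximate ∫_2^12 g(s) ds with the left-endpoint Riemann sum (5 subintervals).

725

Δs = 2.
Sum = 2·[8.5 + 28.5 + 60.5 + 104.5 + 160.5] = 725.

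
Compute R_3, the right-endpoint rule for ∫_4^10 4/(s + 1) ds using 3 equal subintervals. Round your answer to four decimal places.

Δs = (10 − 4)/3 = 2.
Right endpoints: 6, 8, 10.
f(6) = 4/7, f(8) = 4/9, f(10) = 4/11.
Sum = Δs · [f(6) + f(8) + f(10)].
Sum ≈ 2.7590.

2.7590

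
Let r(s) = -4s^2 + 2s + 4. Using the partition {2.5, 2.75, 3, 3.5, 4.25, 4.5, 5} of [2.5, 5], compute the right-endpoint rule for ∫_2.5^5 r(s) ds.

Subinterval widths: 0.25, 0.25, 0.5, 0.75, 0.25, 0.5.
Right endpoints: 2.75, 3, 3.5, 4.25, 4.5, 5.
r(2.75) = -20.75, r(3) = -26, r(3.5) = -38, r(4.25) = -59.75, r(4.5) = -68, r(5) = -86.
Sum = Σ Δs_i · r(s_i).
Sum = -135.5.

-135.5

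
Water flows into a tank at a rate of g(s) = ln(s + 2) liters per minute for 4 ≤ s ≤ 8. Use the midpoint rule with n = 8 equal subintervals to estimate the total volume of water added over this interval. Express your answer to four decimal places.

Δs = (8 − 4)/8 = 0.5.
Midpoints: 4.25, 4.75, 5.25, 5.75, 6.25, 6.75, 7.25, 7.75.
g(4.25) ≈ 1.8326, g(4.75) ≈ 1.9095, g(5.25) ≈ 1.9810, g(5.75) ≈ 2.0477, g(6.25) ≈ 2.1102, g(6.75) ≈ 2.1691, g(7.25) ≈ 2.2246, g(7.75) ≈ 2.2773.
Sum = Δs · [g(4.25) + g(4.75) + g(5.25) + ...].
Sum ≈ 8.2760.

8.2760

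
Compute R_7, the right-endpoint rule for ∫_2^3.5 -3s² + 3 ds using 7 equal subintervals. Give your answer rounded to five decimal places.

-33.06122

Δs = (3.5 − 2)/7 = 3/14.
Right endpoints: 31/14, 17/7, 37/14, 20/7, 43/14, 23/7, 3.5.
f(31/14) = -2295/196, f(17/7) = -720/49, f(37/14) = -3519/196, f(20/7) = -1053/49, f(43/14) = -4959/196, f(23/7) = -1440/49, f(3.5) = -33.75.
Sum = Δs · [f(31/14) + f(17/7) + f(37/14) + ...].
Sum ≈ -33.06122.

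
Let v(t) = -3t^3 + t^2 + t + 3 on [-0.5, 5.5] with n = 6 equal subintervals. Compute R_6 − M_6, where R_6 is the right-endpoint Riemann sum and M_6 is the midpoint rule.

-264

R_6 = -851.
M_6 = -587.
R_6 − M_6 = -264.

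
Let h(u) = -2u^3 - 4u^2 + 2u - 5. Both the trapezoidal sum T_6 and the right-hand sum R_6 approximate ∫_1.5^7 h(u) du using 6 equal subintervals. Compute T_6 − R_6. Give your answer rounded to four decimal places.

391.9896

T_6 ≈ -1654.274595.
R_6 ≈ -2046.264178.
T_6 − R_6 ≈ 391.9896.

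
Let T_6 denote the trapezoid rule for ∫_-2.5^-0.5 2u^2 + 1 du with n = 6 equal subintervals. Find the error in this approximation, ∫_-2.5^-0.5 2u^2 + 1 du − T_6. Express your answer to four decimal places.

Exact integral: ∫_-2.5^-0.5 f(u) du ≈ 12.333333.
T_6 ≈ 12.407407.
Error ≈ 12.333333 − 12.407407 ≈ -0.0741.

-0.0741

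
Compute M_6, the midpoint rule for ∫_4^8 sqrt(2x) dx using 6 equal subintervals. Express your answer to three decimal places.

13.793

Δx = (8 − 4)/6 = 2/3.
Midpoints: 13/3, 5, 17/3, 19/3, 7, 23/3.
f(13/3) ≈ 2.944, f(5) ≈ 3.162, f(17/3) ≈ 3.367, f(19/3) ≈ 3.559, f(7) ≈ 3.742, f(23/3) ≈ 3.916.
Sum = Δx · [f(13/3) + f(5) + f(17/3) + ...].
Sum ≈ 13.793.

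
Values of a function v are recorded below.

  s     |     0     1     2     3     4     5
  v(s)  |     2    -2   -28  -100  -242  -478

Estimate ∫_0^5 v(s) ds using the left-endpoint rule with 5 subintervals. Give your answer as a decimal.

-370

Δs = 1.
Sum = 1·[2 + (-2) + (-28) + (-100) + (-242)] = -370.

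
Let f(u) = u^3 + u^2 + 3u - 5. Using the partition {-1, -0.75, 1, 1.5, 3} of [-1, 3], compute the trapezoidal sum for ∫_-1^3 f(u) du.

27.015625

Subinterval widths: 0.25, 1.75, 0.5, 1.5.
f(-1) = -8, f(-0.75) = -7.109375, f(1) = 0, f(1.5) = 5.125, f(3) = 40.
On each subinterval the trapezoid contributes (Δu_i/2)·[f(u_{i-1}) + f(u_i)].
Sum = 27.015625.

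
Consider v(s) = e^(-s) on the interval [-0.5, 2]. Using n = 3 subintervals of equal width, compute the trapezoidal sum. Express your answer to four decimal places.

Δs = (2 − (-0.5))/3 = 5/6.
v(-0.5) ≈ 1.6487, v(1/3) ≈ 0.7165, v(7/6) ≈ 0.3114, v(2) ≈ 0.1353.
T_3 = (Δs/2)·[v(s_0) + 2v(s_1) + 2v(s_2) + v(s_3)].
Sum ≈ 1.6000.

1.6000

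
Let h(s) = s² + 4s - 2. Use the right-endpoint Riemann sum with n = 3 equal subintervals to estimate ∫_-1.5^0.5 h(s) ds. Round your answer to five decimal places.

-4.68519

Δs = (0.5 − (-1.5))/3 = 2/3.
Right endpoints: -5/6, -1/6, 0.5.
h(-5/6) = -167/36, h(-1/6) = -95/36, h(0.5) = 0.25.
Sum = Δs · [h(-5/6) + h(-1/6) + h(0.5)].
Sum ≈ -4.68519.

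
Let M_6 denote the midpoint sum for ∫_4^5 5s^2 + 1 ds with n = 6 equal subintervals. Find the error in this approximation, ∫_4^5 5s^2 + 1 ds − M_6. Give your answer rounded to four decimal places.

Exact integral: ∫_4^5 f(s) ds ≈ 102.666667.
M_6 ≈ 102.655093.
Error ≈ 102.666667 − 102.655093 ≈ 0.0116.

0.0116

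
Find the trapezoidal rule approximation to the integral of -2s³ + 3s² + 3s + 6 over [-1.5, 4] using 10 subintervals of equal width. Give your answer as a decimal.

Δs = (4 − (-1.5))/10 = 0.55.
f(-1.5) = 15, f(-0.95) = 7.57225, f(-0.4) = 5.408, f(0.15) = 6.51075, f(0.7) = 8.884, f(1.25) = 10.53125, f(1.8) = 9.456, f(2.35) = 3.66175, f(2.9) = -8.848, f(3.45) = -30.06975, f(4) = -62.
T_10 = (Δs/2)·[f(s_0) + 2f(s_1) + ... + 2f(s_{9}) + f(s_10)].
Sum = -5.7165625.

-5.7165625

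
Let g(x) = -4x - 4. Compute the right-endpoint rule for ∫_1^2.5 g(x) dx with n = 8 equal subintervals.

Δx = (2.5 − 1)/8 = 0.1875.
Right endpoints: 1.1875, 1.375, 1.5625, 1.75, 1.9375, 2.125, 2.3125, 2.5.
g(1.1875) = -8.75, g(1.375) = -9.5, g(1.5625) = -10.25, g(1.75) = -11, g(1.9375) = -11.75, g(2.125) = -12.5, g(2.3125) = -13.25, g(2.5) = -14.
Sum = Δx · [g(1.1875) + g(1.375) + g(1.5625) + ...].
Sum = -17.0625.

-17.0625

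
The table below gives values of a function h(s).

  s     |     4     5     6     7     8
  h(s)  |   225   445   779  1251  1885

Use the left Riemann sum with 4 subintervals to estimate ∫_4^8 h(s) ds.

2700

Δs = 1.
Sum = 1·[225 + 445 + 779 + 1251] = 2700.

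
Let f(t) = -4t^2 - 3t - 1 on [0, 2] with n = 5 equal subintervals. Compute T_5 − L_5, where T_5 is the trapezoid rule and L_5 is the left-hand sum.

-4.4

T_5 = -18.88.
L_5 = -14.48.
T_5 − L_5 = -4.4.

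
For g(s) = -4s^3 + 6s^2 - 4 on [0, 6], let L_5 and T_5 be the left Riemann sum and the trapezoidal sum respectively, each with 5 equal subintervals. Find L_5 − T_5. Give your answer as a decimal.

L_5 = -542.4.
T_5 = -931.2.
L_5 − T_5 = 388.8.

388.8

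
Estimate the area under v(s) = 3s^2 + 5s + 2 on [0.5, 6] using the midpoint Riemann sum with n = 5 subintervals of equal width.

314.58625

Δs = (6 − 0.5)/5 = 1.1.
Midpoints: 1.05, 2.15, 3.25, 4.35, 5.45.
v(1.05) = 10.5575, v(2.15) = 26.6175, v(3.25) = 49.9375, v(4.35) = 80.5175, v(5.45) = 118.3575.
Sum = Δs · [v(1.05) + v(2.15) + v(3.25) + v(4.35) + v(5.45)].
Sum = 314.58625.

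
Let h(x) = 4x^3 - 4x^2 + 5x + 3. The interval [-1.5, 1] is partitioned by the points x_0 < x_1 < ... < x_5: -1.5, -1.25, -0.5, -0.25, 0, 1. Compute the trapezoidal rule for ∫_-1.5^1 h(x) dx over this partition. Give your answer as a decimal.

-6.296875

Subinterval widths: 0.25, 0.75, 0.25, 0.25, 1.
h(-1.5) = -27, h(-1.25) = -17.3125, h(-0.5) = -1, h(-0.25) = 1.4375, h(0) = 3, h(1) = 8.
On each subinterval the trapezoid contributes (Δx_i/2)·[h(x_{i-1}) + h(x_i)].
Sum = -6.296875.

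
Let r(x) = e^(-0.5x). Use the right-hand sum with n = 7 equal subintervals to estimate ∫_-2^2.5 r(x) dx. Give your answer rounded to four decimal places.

Δx = (2.5 − (-2))/7 = 9/14.
Right endpoints: -19/14, -5/7, -1/14, 4/7, 17/14, 13/7, 2.5.
r(-19/14) ≈ 1.9711, r(-5/7) ≈ 1.4292, r(-1/14) ≈ 1.0364, r(4/7) ≈ 0.7515, r(17/14) ≈ 0.5449, r(13/7) ≈ 0.3951, r(2.5) ≈ 0.2865.
Sum = Δx · [r(-19/14) + r(-5/7) + r(-1/14) + ...].
Sum ≈ 4.1237.

4.1237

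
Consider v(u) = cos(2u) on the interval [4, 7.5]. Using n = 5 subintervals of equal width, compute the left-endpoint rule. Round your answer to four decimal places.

0.0741

Δu = (7.5 − 4)/5 = 0.7.
Left endpoints: 4, 4.7, 5.4, 6.1, 6.8.
v(4) ≈ -0.1455, v(4.7) ≈ -0.9997, v(5.4) ≈ -0.1943, v(6.1) ≈ 0.9336, v(6.8) ≈ 0.5117.
Sum = Δu · [v(4) + v(4.7) + v(5.4) + v(6.1) + v(6.8)].
Sum ≈ 0.0741.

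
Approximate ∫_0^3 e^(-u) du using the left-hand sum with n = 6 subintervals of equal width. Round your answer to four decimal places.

Δu = (3 − 0)/6 = 0.5.
Left endpoints: 0, 0.5, 1, 1.5, 2, 2.5.
f(0) ≈ 1.0000, f(0.5) ≈ 0.6065, f(1) ≈ 0.3679, f(1.5) ≈ 0.2231, f(2) ≈ 0.1353, f(2.5) ≈ 0.0821.
Sum = Δu · [f(0) + f(0.5) + f(1) + ...].
Sum ≈ 1.2075.

1.2075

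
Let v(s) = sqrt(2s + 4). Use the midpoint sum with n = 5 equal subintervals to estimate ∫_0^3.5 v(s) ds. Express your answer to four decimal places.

Δs = (3.5 − 0)/5 = 0.7.
Midpoints: 0.35, 1.05, 1.75, 2.45, 3.15.
v(0.35) ≈ 2.1679, v(1.05) ≈ 2.4698, v(1.75) ≈ 2.7386, v(2.45) ≈ 2.9833, v(3.15) ≈ 3.2094.
Sum = Δs · [v(0.35) + v(1.05) + v(1.75) + v(2.45) + v(3.15)].
Sum ≈ 9.4983.

9.4983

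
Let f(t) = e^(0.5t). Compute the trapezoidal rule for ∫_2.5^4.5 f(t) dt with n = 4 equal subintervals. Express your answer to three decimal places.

Δt = (4.5 − 2.5)/4 = 0.5.
f(2.5) ≈ 3.490, f(3) ≈ 4.482, f(3.5) ≈ 5.755, f(4) ≈ 7.389, f(4.5) ≈ 9.488.
T_4 = (Δt/2)·[f(t_0) + 2f(t_1) + 2f(t_2) + 2f(t_3) + f(t_4)].
Sum ≈ 12.057.

12.057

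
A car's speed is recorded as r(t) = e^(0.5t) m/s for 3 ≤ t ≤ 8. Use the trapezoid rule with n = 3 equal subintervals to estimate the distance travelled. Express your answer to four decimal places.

Δt = (8 − 3)/3 = 5/3.
r(3) ≈ 4.4817, r(14/3) ≈ 10.3123, r(19/3) ≈ 23.7283, r(8) ≈ 54.5982.
T_3 = (Δt/2)·[r(t_0) + 2r(t_1) + 2r(t_2) + r(t_3)].
Sum ≈ 105.9674.

105.9674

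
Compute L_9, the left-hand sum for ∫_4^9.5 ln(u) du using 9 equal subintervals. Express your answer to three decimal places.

10.073

Δu = (9.5 − 4)/9 = 11/18.
Left endpoints: 4, 83/18, 47/9, 35/6, 58/9, 127/18, 23/3, 149/18, 80/9.
f(4) ≈ 1.386, f(83/18) ≈ 1.528, f(47/9) ≈ 1.653, f(35/6) ≈ 1.764, f(58/9) ≈ 1.863, f(127/18) ≈ 1.954, f(23/3) ≈ 2.037, f(149/18) ≈ 2.114, f(80/9) ≈ 2.185.
Sum = Δu · [f(4) + f(83/18) + f(47/9) + ...].
Sum ≈ 10.073.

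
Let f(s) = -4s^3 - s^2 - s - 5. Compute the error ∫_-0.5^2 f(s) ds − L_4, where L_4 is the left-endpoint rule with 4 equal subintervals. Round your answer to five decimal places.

-10.48177

Exact integral: ∫_-0.5^2 f(s) ds ≈ -33.0208333.
L_4 = -22.5390625.
Error ≈ -33.0208333 − (-22.5390625) ≈ -10.48177.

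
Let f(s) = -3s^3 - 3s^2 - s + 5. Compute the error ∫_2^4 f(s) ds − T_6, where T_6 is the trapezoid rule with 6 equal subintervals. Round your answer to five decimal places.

1.11111

Exact integral: ∫_2^4 f(s) ds = -232.
T_6 ≈ -233.1111111.
Error ≈ -232 − (-233.1111111) ≈ 1.11111.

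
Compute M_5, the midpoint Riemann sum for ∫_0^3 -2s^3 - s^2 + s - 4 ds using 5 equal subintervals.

-56.1

Δs = (3 − 0)/5 = 0.6.
Midpoints: 0.3, 0.9, 1.5, 2.1, 2.7.
f(0.3) = -3.844, f(0.9) = -5.368, f(1.5) = -11.5, f(2.1) = -24.832, f(2.7) = -47.956.
Sum = Δs · [f(0.3) + f(0.9) + f(1.5) + f(2.1) + f(2.7)].
Sum = -56.1.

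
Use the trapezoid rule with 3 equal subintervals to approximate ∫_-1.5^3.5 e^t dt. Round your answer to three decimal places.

Δt = (3.5 − (-1.5))/3 = 5/3.
f(-1.5) ≈ 0.223, f(1/6) ≈ 1.181, f(11/6) ≈ 6.255, f(3.5) ≈ 33.115.
T_3 = (Δt/2)·[f(t_0) + 2f(t_1) + 2f(t_2) + f(t_3)].
Sum ≈ 40.176.

40.176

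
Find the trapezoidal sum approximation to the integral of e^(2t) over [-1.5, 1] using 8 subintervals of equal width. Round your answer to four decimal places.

Δt = (1 − (-1.5))/8 = 0.3125.
f(-1.5) ≈ 0.0498, f(-1.1875) ≈ 0.0930, f(-0.875) ≈ 0.1738, f(-0.5625) ≈ 0.3247, f(-0.25) ≈ 0.6065, f(0.0625) ≈ 1.1331, f(0.375) ≈ 2.1170, f(0.6875) ≈ 3.9551, f(1) ≈ 7.3891.
T_8 = (Δt/2)·[f(t_0) + 2f(t_1) + ... + 2f(t_{7}) + f(t_8)].
Sum ≈ 3.7883.

3.7883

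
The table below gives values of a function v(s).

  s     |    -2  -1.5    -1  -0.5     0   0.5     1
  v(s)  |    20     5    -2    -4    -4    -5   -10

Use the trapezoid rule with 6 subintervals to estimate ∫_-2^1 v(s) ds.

-2.5

Δs = 0.5.
T_6 = (0.5/2)·[20 + 2·5 + 2·(-2) + 2·(-4) + 2·(-4) + 2·(-5) + (-10)] = -2.5.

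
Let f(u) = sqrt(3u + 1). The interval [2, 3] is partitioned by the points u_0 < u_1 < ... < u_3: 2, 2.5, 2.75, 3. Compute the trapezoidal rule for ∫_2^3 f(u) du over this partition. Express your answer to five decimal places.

2.91037

Subinterval widths: 0.5, 0.25, 0.25.
f(2) ≈ 2.64575, f(2.5) ≈ 2.91548, f(2.75) ≈ 3.04138, f(3) ≈ 3.16228.
On each subinterval the trapezoid contributes (Δu_i/2)·[f(u_{i-1}) + f(u_i)].
Sum ≈ 2.91037.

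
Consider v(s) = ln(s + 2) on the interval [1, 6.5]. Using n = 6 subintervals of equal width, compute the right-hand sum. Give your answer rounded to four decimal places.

Δs = (6.5 − 1)/6 = 11/12.
Right endpoints: 23/12, 17/6, 3.75, 14/3, 67/12, 6.5.
v(23/12) ≈ 1.3652, v(17/6) ≈ 1.5755, v(3.75) ≈ 1.7492, v(14/3) ≈ 1.8971, v(67/12) ≈ 2.0260, v(6.5) ≈ 2.1401.
Sum = Δs · [v(23/12) + v(17/6) + v(3.75) + ...].
Sum ≈ 9.8570.

9.8570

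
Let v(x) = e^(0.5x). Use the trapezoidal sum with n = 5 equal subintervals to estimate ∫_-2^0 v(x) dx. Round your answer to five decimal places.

Δx = (0 − (-2))/5 = 0.4.
v(-2) ≈ 0.36788, v(-1.6) ≈ 0.44933, v(-1.2) ≈ 0.54881, v(-0.8) ≈ 0.67032, v(-0.4) ≈ 0.81873, v(0) ≈ 1.00000.
T_5 = (Δx/2)·[v(x_0) + 2v(x_1) + ... + 2v(x_{4}) + v(x_5)].
Sum ≈ 1.26845.

1.26845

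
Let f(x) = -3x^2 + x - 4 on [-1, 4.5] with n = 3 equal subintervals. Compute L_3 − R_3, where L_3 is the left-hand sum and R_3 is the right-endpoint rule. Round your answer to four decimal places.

L_3 ≈ -65.847222.
R_3 ≈ -161.638889.
L_3 − R_3 ≈ 95.7917.

95.7917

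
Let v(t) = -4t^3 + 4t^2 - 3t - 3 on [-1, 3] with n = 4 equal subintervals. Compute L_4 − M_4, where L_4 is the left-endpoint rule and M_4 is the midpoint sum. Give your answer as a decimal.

L_4 = -26.
M_4 = -64.
L_4 − M_4 = 38.

38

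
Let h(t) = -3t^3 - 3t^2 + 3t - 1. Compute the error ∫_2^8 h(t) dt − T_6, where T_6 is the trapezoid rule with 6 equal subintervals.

Exact integral: ∫_2^8 h(t) dt = -3480.
T_6 = -3528.
Error = -3480 − (-3528) = 48.

48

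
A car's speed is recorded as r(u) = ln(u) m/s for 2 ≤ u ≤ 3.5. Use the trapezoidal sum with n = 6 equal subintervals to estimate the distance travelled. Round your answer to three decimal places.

1.497

Δu = (3.5 − 2)/6 = 0.25.
r(2) ≈ 0.693, r(2.25) ≈ 0.811, r(2.5) ≈ 0.916, r(2.75) ≈ 1.012, r(3) ≈ 1.099, r(3.25) ≈ 1.179, r(3.5) ≈ 1.253.
T_6 = (Δu/2)·[r(u_0) + 2r(u_1) + ... + 2r(u_{5}) + r(u_6)].
Sum ≈ 1.497.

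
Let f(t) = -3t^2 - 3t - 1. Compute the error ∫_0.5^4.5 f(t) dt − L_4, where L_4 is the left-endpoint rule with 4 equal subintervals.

-34

Exact integral: ∫_0.5^4.5 f(t) dt = -125.
L_4 = -91.
Error = -125 − (-91) = -34.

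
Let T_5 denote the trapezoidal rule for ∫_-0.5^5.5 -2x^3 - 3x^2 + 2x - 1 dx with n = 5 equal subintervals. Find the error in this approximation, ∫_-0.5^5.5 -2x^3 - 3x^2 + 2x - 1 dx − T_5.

25.92

Exact integral: ∫_-0.5^5.5 f(x) dx = -600.
T_5 = -625.92.
Error = -600 − (-625.92) = 25.92.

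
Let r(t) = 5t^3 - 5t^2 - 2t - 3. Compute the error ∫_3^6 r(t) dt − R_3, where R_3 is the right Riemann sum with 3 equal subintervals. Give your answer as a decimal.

-433.25

Exact integral: ∫_3^6 r(t) dt = 1167.75.
R_3 = 1601.
Error = 1167.75 − 1601 = -433.25.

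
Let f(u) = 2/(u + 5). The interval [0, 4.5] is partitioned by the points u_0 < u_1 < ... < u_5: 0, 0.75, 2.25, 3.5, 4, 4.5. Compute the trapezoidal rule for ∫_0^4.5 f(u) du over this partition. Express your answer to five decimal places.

Subinterval widths: 0.75, 1.5, 1.25, 0.5, 0.5.
f(0) = 0.4, f(0.75) = 8/23, f(2.25) = 8/29, f(3.5) = 4/17, f(4) = 2/9, f(4.5) = 4/19.
On each subinterval the trapezoid contributes (Δu_i/2)·[f(u_{i-1}) + f(u_i)].
Sum ≈ 1.29024.

1.29024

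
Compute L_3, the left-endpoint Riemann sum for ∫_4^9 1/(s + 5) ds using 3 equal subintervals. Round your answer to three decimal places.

Δs = (9 − 4)/3 = 5/3.
Left endpoints: 4, 17/3, 22/3.
f(4) = 1/9, f(17/3) = 0.09375, f(22/3) = 3/37.
Sum = Δs · [f(4) + f(17/3) + f(22/3)].
Sum ≈ 0.477.

0.477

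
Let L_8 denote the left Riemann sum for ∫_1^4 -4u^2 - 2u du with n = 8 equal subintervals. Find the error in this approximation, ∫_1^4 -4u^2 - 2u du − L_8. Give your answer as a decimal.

Exact integral: ∫_1^4 f(u) du = -99.
L_8 = -86.90625.
Error = -99 − (-86.90625) = -12.09375.

-12.09375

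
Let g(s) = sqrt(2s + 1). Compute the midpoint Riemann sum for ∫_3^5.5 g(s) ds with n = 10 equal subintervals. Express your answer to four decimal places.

Δs = (5.5 − 3)/10 = 0.25.
Midpoints: 3.125, 3.375, 3.625, 3.875, 4.125, 4.375, 4.625, 4.875, 5.125, 5.375.
g(3.125) ≈ 2.6926, g(3.375) ≈ 2.7839, g(3.625) ≈ 2.8723, g(3.875) ≈ 2.9580, g(4.125) ≈ 3.0414, g(4.375) ≈ 3.1225, g(4.625) ≈ 3.2016, g(4.875) ≈ 3.2787, g(5.125) ≈ 3.3541, g(5.375) ≈ 3.4278.
Sum = Δs · [g(3.125) + g(3.375) + g(3.625) + ...].
Sum ≈ 7.6832.

7.6832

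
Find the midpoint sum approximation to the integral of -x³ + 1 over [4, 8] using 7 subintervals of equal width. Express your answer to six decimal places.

Δx = (8 − 4)/7 = 4/7.
Midpoints: 30/7, 34/7, 38/7, 6, 46/7, 50/7, 54/7.
f(30/7) = -26657/343, f(34/7) = -38961/343, f(38/7) = -54529/343, f(6) = -215, f(46/7) = -96993/343, f(50/7) = -124657/343, f(54/7) = -157121/343.
Sum = Δx · [f(30/7) + f(34/7) + f(38/7) + ...].
Sum ≈ -954.040816.

-954.040816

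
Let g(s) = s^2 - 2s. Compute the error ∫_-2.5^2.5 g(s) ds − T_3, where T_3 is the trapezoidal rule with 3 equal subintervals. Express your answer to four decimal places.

Exact integral: ∫_-2.5^2.5 g(s) ds ≈ 10.416667.
T_3 ≈ 12.731481.
Error ≈ 10.416667 − 12.731481 ≈ -2.3148.

-2.3148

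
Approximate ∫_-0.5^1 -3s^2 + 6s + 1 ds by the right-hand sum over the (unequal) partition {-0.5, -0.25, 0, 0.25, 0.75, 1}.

Subinterval widths: 0.25, 0.25, 0.25, 0.5, 0.25.
Right endpoints: -0.25, 0, 0.25, 0.75, 1.
f(-0.25) = -0.6875, f(0) = 1, f(0.25) = 2.3125, f(0.75) = 3.8125, f(1) = 4.
Sum = Σ Δs_i · f(s_i).
Sum = 3.5625.

3.5625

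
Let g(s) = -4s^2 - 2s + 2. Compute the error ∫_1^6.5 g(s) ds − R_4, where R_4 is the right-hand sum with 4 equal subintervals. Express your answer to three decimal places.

Exact integral: ∫_1^6.5 g(s) ds ≈ -395.08333.
R_4 = -523.015625.
Error ≈ -395.08333 − (-523.015625) ≈ 127.932.

127.932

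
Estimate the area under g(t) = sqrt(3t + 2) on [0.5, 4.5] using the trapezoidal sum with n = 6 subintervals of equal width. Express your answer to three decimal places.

Δt = (4.5 − 0.5)/6 = 2/3.
g(0.5) ≈ 1.871, g(7/6) ≈ 2.345, g(11/6) ≈ 2.739, g(2.5) ≈ 3.082, g(19/6) ≈ 3.391, g(23/6) ≈ 3.674, g(4.5) ≈ 3.937.
T_6 = (Δt/2)·[g(t_0) + 2g(t_1) + ... + 2g(t_{5}) + g(t_6)].
Sum ≈ 12.090.

12.090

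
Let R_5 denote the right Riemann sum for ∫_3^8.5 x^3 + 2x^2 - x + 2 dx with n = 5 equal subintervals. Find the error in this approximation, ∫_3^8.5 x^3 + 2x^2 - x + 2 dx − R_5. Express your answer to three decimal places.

-410.820

Exact integral: ∫_3^8.5 f(x) dx ≈ 1655.55729.
R_5 = 2066.3775.
Error ≈ 1655.55729 − 2066.3775 ≈ -410.820.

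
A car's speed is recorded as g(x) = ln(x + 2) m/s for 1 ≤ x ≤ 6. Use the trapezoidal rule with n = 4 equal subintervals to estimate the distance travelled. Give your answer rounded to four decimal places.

Δx = (6 − 1)/4 = 1.25.
g(1) ≈ 1.0986, g(2.25) ≈ 1.4469, g(3.5) ≈ 1.7047, g(4.75) ≈ 1.9095, g(6) ≈ 2.0794.
T_4 = (Δx/2)·[g(x_0) + 2g(x_1) + 2g(x_2) + 2g(x_3) + g(x_4)].
Sum ≈ 8.3128.

8.3128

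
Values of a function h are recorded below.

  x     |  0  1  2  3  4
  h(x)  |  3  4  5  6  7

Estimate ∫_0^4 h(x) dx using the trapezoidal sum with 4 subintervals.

20

Δx = 1.
T_4 = (1/2)·[3 + 2·4 + 2·5 + 2·6 + 7] = 20.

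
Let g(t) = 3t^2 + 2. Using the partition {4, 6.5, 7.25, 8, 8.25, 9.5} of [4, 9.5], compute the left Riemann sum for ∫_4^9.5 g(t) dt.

647.5625

Subinterval widths: 2.5, 0.75, 0.75, 0.25, 1.25.
Left endpoints: 4, 6.5, 7.25, 8, 8.25.
g(4) = 50, g(6.5) = 128.75, g(7.25) = 159.6875, g(8) = 194, g(8.25) = 206.1875.
Sum = Σ Δt_i · g(t_i).
Sum = 647.5625.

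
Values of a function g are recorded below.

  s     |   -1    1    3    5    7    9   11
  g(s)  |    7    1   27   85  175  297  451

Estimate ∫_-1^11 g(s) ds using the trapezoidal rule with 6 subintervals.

Δs = 2.
T_6 = (2/2)·[7 + 2·1 + 2·27 + 2·85 + 2·175 + 2·297 + 451] = 1628.

1628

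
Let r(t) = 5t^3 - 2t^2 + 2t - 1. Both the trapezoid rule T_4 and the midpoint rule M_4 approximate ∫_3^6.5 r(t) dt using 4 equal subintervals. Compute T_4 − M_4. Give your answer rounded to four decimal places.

T_4 ≈ 2025.672852.
M_4 ≈ 1979.280762.
T_4 − M_4 ≈ 46.3921.

46.3921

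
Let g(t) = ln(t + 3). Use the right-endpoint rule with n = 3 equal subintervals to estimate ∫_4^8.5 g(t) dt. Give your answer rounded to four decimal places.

Δt = (8.5 − 4)/3 = 1.5.
Right endpoints: 5.5, 7, 8.5.
g(5.5) ≈ 2.1401, g(7) ≈ 2.3026, g(8.5) ≈ 2.4423.
Sum = Δt · [g(5.5) + g(7) + g(8.5)].
Sum ≈ 10.3275.

10.3275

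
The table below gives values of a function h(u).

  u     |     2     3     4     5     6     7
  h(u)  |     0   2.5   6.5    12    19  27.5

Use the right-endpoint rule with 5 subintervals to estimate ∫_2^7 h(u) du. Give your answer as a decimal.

Δu = 1.
Sum = 1·[2.5 + 6.5 + 12 + 19 + 27.5] = 67.5.

67.5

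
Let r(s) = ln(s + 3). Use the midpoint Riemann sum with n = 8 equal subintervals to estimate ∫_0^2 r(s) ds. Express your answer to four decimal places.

2.7517

Δs = (2 − 0)/8 = 0.25.
Midpoints: 0.125, 0.375, 0.625, 0.875, 1.125, 1.375, 1.625, 1.875.
r(0.125) ≈ 1.1394, r(0.375) ≈ 1.2164, r(0.625) ≈ 1.2879, r(0.875) ≈ 1.3545, r(1.125) ≈ 1.4171, r(1.375) ≈ 1.4759, r(1.625) ≈ 1.5315, r(1.875) ≈ 1.5841.
Sum = Δs · [r(0.125) + r(0.375) + r(0.625) + ...].
Sum ≈ 2.7517.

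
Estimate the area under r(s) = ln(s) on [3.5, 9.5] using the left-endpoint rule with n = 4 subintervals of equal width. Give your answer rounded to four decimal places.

Δs = (9.5 − 3.5)/4 = 1.5.
Left endpoints: 3.5, 5, 6.5, 8.
r(3.5) ≈ 1.2528, r(5) ≈ 1.6094, r(6.5) ≈ 1.8718, r(8) ≈ 2.0794.
Sum = Δs · [r(3.5) + r(5) + r(6.5) + r(8)].
Sum ≈ 10.2202.

10.2202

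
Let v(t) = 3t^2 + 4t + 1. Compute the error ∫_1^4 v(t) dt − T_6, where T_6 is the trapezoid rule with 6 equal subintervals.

Exact integral: ∫_1^4 v(t) dt = 96.
T_6 = 96.375.
Error = 96 − 96.375 = -0.375.

-0.375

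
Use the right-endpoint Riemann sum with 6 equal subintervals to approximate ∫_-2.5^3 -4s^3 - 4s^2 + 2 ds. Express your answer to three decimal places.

-176.350

Δs = (3 − (-2.5))/6 = 11/12.
Right endpoints: -19/12, -2/3, 0.25, 7/6, 25/12, 3.
f(-19/12) = 3391/432, f(-2/3) = 38/27, f(0.25) = 1.6875, f(7/6) = -529/54, f(25/12) = -22261/432, f(3) = -142.
Sum = Δs · [f(-19/12) + f(-2/3) + f(0.25) + ...].
Sum ≈ -176.350.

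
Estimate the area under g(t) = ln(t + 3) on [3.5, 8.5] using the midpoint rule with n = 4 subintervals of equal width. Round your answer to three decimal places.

10.925

Δt = (8.5 − 3.5)/4 = 1.25.
Midpoints: 4.125, 5.375, 6.625, 7.875.
g(4.125) ≈ 1.964, g(5.375) ≈ 2.125, g(6.625) ≈ 2.264, g(7.875) ≈ 2.386.
Sum = Δt · [g(4.125) + g(5.375) + g(6.625) + g(7.875)].
Sum ≈ 10.925.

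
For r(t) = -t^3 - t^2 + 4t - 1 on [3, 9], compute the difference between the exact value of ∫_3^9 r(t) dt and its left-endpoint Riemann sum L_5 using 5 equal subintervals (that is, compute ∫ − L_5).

Exact integral: ∫_3^9 r(t) dt = -1716.
L_5 = -1293.36.
Error = -1716 − (-1293.36) = -422.64.

-422.64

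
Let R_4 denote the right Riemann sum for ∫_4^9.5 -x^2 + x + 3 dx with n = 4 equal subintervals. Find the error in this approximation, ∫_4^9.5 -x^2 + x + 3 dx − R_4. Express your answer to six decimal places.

Exact integral: ∫_4^9.5 f(x) dx ≈ -210.83333333.
R_4 = -259.83203125.
Error ≈ -210.83333333 − (-259.83203125) ≈ 48.998698.

48.998698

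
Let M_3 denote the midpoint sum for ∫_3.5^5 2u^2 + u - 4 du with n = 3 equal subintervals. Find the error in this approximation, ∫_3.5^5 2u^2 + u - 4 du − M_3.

0.0625

Exact integral: ∫_3.5^5 f(u) du = 55.125.
M_3 = 55.0625.
Error = 55.125 − 55.0625 = 0.0625.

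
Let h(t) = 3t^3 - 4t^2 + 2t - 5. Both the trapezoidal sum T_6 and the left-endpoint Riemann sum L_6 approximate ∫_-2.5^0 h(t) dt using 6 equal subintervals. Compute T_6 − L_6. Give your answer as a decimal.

T_6 ≈ -69.9833623.
L_6 ≈ -85.9989873.
T_6 − L_6 = 16.015625.

16.015625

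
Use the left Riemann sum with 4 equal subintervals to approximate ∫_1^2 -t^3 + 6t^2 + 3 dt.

Δt = (2 − 1)/4 = 0.25.
Left endpoints: 1, 1.25, 1.5, 1.75.
f(1) = 8, f(1.25) = 10.421875, f(1.5) = 13.125, f(1.75) = 16.015625.
Sum = Δt · [f(1) + f(1.25) + f(1.5) + f(1.75)].
Sum = 11.890625.

11.890625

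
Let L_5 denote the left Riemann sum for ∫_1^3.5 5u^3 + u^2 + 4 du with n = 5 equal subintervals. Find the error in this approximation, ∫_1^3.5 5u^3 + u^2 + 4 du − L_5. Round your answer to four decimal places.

Exact integral: ∫_1^3.5 f(u) du ≈ 210.286458.
L_5 = 158.75.
Error ≈ 210.286458 − 158.75 ≈ 51.5365.

51.5365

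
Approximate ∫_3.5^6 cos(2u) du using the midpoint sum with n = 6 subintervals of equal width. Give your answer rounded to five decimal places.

Δu = (6 − 3.5)/6 = 5/12.
Midpoints: 89/24, 4.125, 109/24, 119/24, 5.375, 139/24.
f(89/24) ≈ 0.42351, f(4.125) ≈ -0.38575, f(109/24) ≈ -0.94227, f(119/24) ≈ -0.88144, f(5.375) ≈ -0.24311, f(139/24) ≈ 0.55450.
Sum = Δu · [f(89/24) + f(4.125) + f(109/24) + ...].
Sum ≈ -0.61440.

-0.61440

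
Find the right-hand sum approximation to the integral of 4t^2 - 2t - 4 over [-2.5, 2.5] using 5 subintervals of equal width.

20

Δt = (2.5 − (-2.5))/5 = 1.
Right endpoints: -1.5, -0.5, 0.5, 1.5, 2.5.
f(-1.5) = 8, f(-0.5) = -2, f(0.5) = -4, f(1.5) = 2, f(2.5) = 16.
Sum = Δt · [f(-1.5) + f(-0.5) + f(0.5) + f(1.5) + f(2.5)].
Sum = 20.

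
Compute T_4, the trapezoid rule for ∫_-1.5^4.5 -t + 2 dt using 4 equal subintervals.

3

Δt = (4.5 − (-1.5))/4 = 1.5.
f(-1.5) = 3.5, f(0) = 2, f(1.5) = 0.5, f(3) = -1, f(4.5) = -2.5.
T_4 = (Δt/2)·[f(t_0) + 2f(t_1) + 2f(t_2) + 2f(t_3) + f(t_4)].
Sum = 3.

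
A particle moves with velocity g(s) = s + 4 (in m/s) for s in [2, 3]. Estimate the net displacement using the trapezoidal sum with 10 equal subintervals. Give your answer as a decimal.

Δs = (3 − 2)/10 = 0.1.
g(2) = 6, g(2.1) = 6.1, g(2.2) = 6.2, g(2.3) = 6.3, g(2.4) = 6.4, g(2.5) = 6.5, g(2.6) = 6.6, g(2.7) = 6.7, g(2.8) = 6.8, g(2.9) = 6.9, g(3) = 7.
T_10 = (Δs/2)·[g(s_0) + 2g(s_1) + ... + 2g(s_{9}) + g(s_10)].
Sum = 6.5.

6.5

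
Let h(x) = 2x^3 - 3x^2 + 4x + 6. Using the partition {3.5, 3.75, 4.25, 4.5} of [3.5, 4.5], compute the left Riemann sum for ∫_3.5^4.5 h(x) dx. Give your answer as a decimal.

89.9765625

Subinterval widths: 0.25, 0.5, 0.25.
Left endpoints: 3.5, 3.75, 4.25.
h(3.5) = 69, h(3.75) = 84.28125, h(4.25) = 122.34375.
Sum = Σ Δx_i · h(x_i).
Sum = 89.9765625.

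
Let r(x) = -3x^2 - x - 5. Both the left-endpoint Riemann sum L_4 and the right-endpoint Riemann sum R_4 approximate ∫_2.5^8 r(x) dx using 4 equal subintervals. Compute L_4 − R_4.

245.78125

L_4 = -435.05859375.
R_4 = -680.83984375.
L_4 − R_4 = 245.78125.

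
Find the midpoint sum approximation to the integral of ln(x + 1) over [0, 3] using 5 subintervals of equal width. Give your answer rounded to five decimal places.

2.55615

Δx = (3 − 0)/5 = 0.6.
Midpoints: 0.3, 0.9, 1.5, 2.1, 2.7.
f(0.3) ≈ 0.26236, f(0.9) ≈ 0.64185, f(1.5) ≈ 0.91629, f(2.1) ≈ 1.13140, f(2.7) ≈ 1.30833.
Sum = Δx · [f(0.3) + f(0.9) + f(1.5) + f(2.1) + f(2.7)].
Sum ≈ 2.55615.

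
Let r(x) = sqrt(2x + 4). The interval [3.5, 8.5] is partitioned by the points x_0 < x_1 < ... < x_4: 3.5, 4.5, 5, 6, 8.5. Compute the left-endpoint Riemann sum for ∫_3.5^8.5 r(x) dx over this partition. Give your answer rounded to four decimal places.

18.8611

Subinterval widths: 1, 0.5, 1, 2.5.
Left endpoints: 3.5, 4.5, 5, 6.
r(3.5) ≈ 3.3166, r(4.5) ≈ 3.6056, r(5) ≈ 3.7417, r(6) ≈ 4.0000.
Sum = Σ Δx_i · r(x_i).
Sum ≈ 18.8611.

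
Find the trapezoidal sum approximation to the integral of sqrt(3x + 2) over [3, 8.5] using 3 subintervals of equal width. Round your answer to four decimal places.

Δx = (8.5 − 3)/3 = 11/6.
f(3) ≈ 3.3166, f(29/6) ≈ 4.0620, f(20/3) ≈ 4.6904, f(8.5) ≈ 5.2440.
T_3 = (Δx/2)·[f(x_0) + 2f(x_1) + 2f(x_2) + f(x_3)].
Sum ≈ 23.8934.

23.8934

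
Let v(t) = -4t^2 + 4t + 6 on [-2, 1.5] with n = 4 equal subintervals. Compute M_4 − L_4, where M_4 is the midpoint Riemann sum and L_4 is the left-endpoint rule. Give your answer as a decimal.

M_4 = 3.2265625.
L_4 = -8.640625.
M_4 − L_4 = 11.8671875.

11.8671875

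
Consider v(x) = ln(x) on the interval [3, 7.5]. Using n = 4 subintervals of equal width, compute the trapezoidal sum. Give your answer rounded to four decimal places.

Δx = (7.5 − 3)/4 = 1.125.
v(3) ≈ 1.0986, v(4.125) ≈ 1.4171, v(5.25) ≈ 1.6582, v(6.375) ≈ 1.8524, v(7.5) ≈ 2.0149.
T_4 = (Δx/2)·[v(x_0) + 2v(x_1) + 2v(x_2) + 2v(x_3) + v(x_4)].
Sum ≈ 7.2950.

7.2950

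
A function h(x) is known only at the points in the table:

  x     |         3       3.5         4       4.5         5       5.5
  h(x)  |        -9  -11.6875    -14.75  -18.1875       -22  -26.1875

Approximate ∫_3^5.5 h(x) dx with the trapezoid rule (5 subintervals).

-42.109375

Δx = 0.5.
T_5 = (0.5/2)·[(-9) + 2·(-11.6875) + 2·(-14.75) + 2·(-18.1875) + 2·(-22) + (-26.1875)] = -42.109375.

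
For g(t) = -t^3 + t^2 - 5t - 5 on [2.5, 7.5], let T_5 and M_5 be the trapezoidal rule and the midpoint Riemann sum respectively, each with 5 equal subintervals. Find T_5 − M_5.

-17.5

T_5 = -807.5.
M_5 = -790.
T_5 − M_5 = -17.5.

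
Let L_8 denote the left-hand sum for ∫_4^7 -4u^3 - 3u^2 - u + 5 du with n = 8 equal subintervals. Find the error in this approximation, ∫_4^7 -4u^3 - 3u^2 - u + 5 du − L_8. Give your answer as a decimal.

Exact integral: ∫_4^7 f(u) du = -2425.5.
L_8 = -2201.9765625.
Error = -2425.5 − (-2201.9765625) = -223.5234375.

-223.5234375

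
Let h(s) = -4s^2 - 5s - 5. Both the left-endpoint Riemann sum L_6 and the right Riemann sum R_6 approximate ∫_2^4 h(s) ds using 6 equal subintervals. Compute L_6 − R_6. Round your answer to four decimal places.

19.3333

L_6 ≈ -105.148148.
R_6 ≈ -124.481481.
L_6 − R_6 ≈ 19.3333.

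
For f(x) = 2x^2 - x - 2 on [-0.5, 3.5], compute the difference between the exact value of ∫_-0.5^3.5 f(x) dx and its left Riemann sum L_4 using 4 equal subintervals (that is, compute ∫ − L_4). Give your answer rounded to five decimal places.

Exact integral: ∫_-0.5^3.5 f(x) dx ≈ 14.6666667.
L_4 = 6.
Error ≈ 14.6666667 − 6 ≈ 8.66667.

8.66667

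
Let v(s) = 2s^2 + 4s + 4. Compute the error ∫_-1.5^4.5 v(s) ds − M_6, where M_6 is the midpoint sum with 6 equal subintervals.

Exact integral: ∫_-1.5^4.5 v(s) ds = 123.
M_6 = 122.
Error = 123 − 122 = 1.

1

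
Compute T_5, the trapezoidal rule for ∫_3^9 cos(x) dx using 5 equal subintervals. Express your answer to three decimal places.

Δx = (9 − 3)/5 = 1.2.
f(3) ≈ -0.990, f(4.2) ≈ -0.490, f(5.4) ≈ 0.635, f(6.6) ≈ 0.950, f(7.8) ≈ 0.054, f(9) ≈ -0.911.
T_5 = (Δx/2)·[f(x_0) + 2f(x_1) + ... + 2f(x_{4}) + f(x_5)].
Sum ≈ 0.238.

0.238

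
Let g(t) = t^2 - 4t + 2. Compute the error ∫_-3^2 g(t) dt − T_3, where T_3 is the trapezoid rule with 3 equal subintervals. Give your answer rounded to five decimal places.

Exact integral: ∫_-3^2 g(t) dt ≈ 31.6666667.
T_3 ≈ 33.9814815.
Error ≈ 31.6666667 − 33.9814815 ≈ -2.31481.

-2.31481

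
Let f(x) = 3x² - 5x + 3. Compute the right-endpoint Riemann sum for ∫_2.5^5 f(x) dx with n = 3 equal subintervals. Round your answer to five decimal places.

89.09722

Δx = (5 − 2.5)/3 = 5/6.
Right endpoints: 10/3, 25/6, 5.
f(10/3) = 59/3, f(25/6) = 34.25, f(5) = 53.
Sum = Δx · [f(10/3) + f(25/6) + f(5)].
Sum ≈ 89.09722.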